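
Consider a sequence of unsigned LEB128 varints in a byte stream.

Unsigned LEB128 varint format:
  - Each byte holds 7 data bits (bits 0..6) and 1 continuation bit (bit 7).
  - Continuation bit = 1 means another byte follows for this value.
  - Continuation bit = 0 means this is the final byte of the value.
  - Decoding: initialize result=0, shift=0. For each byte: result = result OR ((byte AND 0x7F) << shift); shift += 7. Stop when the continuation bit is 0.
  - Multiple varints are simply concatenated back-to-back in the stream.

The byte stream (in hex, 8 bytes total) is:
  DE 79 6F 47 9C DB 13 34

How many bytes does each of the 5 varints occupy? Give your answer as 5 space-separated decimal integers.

Answer: 2 1 1 3 1

Derivation:
  byte[0]=0xDE cont=1 payload=0x5E=94: acc |= 94<<0 -> acc=94 shift=7
  byte[1]=0x79 cont=0 payload=0x79=121: acc |= 121<<7 -> acc=15582 shift=14 [end]
Varint 1: bytes[0:2] = DE 79 -> value 15582 (2 byte(s))
  byte[2]=0x6F cont=0 payload=0x6F=111: acc |= 111<<0 -> acc=111 shift=7 [end]
Varint 2: bytes[2:3] = 6F -> value 111 (1 byte(s))
  byte[3]=0x47 cont=0 payload=0x47=71: acc |= 71<<0 -> acc=71 shift=7 [end]
Varint 3: bytes[3:4] = 47 -> value 71 (1 byte(s))
  byte[4]=0x9C cont=1 payload=0x1C=28: acc |= 28<<0 -> acc=28 shift=7
  byte[5]=0xDB cont=1 payload=0x5B=91: acc |= 91<<7 -> acc=11676 shift=14
  byte[6]=0x13 cont=0 payload=0x13=19: acc |= 19<<14 -> acc=322972 shift=21 [end]
Varint 4: bytes[4:7] = 9C DB 13 -> value 322972 (3 byte(s))
  byte[7]=0x34 cont=0 payload=0x34=52: acc |= 52<<0 -> acc=52 shift=7 [end]
Varint 5: bytes[7:8] = 34 -> value 52 (1 byte(s))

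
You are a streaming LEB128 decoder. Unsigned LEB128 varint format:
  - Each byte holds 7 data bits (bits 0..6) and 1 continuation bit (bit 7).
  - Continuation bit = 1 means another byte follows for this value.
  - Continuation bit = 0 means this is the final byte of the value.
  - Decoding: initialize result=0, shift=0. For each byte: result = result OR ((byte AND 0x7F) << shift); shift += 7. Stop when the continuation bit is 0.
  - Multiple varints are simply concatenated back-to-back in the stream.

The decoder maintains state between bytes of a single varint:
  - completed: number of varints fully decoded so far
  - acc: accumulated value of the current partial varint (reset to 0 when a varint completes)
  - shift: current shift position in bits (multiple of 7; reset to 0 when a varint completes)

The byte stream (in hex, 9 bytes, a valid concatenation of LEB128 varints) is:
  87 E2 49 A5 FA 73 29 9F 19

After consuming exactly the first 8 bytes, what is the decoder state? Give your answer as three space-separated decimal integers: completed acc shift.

Answer: 3 31 7

Derivation:
byte[0]=0x87 cont=1 payload=0x07: acc |= 7<<0 -> completed=0 acc=7 shift=7
byte[1]=0xE2 cont=1 payload=0x62: acc |= 98<<7 -> completed=0 acc=12551 shift=14
byte[2]=0x49 cont=0 payload=0x49: varint #1 complete (value=1208583); reset -> completed=1 acc=0 shift=0
byte[3]=0xA5 cont=1 payload=0x25: acc |= 37<<0 -> completed=1 acc=37 shift=7
byte[4]=0xFA cont=1 payload=0x7A: acc |= 122<<7 -> completed=1 acc=15653 shift=14
byte[5]=0x73 cont=0 payload=0x73: varint #2 complete (value=1899813); reset -> completed=2 acc=0 shift=0
byte[6]=0x29 cont=0 payload=0x29: varint #3 complete (value=41); reset -> completed=3 acc=0 shift=0
byte[7]=0x9F cont=1 payload=0x1F: acc |= 31<<0 -> completed=3 acc=31 shift=7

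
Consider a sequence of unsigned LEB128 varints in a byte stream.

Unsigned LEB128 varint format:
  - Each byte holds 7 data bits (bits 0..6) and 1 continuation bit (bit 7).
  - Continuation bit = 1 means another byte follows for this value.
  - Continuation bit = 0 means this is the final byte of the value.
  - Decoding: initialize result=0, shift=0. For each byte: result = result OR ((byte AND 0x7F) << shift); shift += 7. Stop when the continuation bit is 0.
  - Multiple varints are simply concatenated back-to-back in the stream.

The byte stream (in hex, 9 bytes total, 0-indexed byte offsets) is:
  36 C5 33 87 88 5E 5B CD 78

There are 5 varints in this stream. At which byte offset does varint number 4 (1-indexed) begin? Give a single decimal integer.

  byte[0]=0x36 cont=0 payload=0x36=54: acc |= 54<<0 -> acc=54 shift=7 [end]
Varint 1: bytes[0:1] = 36 -> value 54 (1 byte(s))
  byte[1]=0xC5 cont=1 payload=0x45=69: acc |= 69<<0 -> acc=69 shift=7
  byte[2]=0x33 cont=0 payload=0x33=51: acc |= 51<<7 -> acc=6597 shift=14 [end]
Varint 2: bytes[1:3] = C5 33 -> value 6597 (2 byte(s))
  byte[3]=0x87 cont=1 payload=0x07=7: acc |= 7<<0 -> acc=7 shift=7
  byte[4]=0x88 cont=1 payload=0x08=8: acc |= 8<<7 -> acc=1031 shift=14
  byte[5]=0x5E cont=0 payload=0x5E=94: acc |= 94<<14 -> acc=1541127 shift=21 [end]
Varint 3: bytes[3:6] = 87 88 5E -> value 1541127 (3 byte(s))
  byte[6]=0x5B cont=0 payload=0x5B=91: acc |= 91<<0 -> acc=91 shift=7 [end]
Varint 4: bytes[6:7] = 5B -> value 91 (1 byte(s))
  byte[7]=0xCD cont=1 payload=0x4D=77: acc |= 77<<0 -> acc=77 shift=7
  byte[8]=0x78 cont=0 payload=0x78=120: acc |= 120<<7 -> acc=15437 shift=14 [end]
Varint 5: bytes[7:9] = CD 78 -> value 15437 (2 byte(s))

Answer: 6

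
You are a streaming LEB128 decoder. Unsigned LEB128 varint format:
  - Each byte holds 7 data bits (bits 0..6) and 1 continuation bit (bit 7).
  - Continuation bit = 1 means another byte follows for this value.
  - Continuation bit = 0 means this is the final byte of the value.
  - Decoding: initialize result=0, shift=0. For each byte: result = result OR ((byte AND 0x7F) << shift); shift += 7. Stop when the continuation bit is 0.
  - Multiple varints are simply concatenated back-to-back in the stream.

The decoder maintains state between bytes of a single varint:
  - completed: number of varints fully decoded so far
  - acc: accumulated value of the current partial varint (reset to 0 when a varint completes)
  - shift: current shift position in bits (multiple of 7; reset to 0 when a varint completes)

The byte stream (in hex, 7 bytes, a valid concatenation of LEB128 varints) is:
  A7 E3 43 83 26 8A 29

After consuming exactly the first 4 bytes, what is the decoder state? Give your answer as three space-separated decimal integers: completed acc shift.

byte[0]=0xA7 cont=1 payload=0x27: acc |= 39<<0 -> completed=0 acc=39 shift=7
byte[1]=0xE3 cont=1 payload=0x63: acc |= 99<<7 -> completed=0 acc=12711 shift=14
byte[2]=0x43 cont=0 payload=0x43: varint #1 complete (value=1110439); reset -> completed=1 acc=0 shift=0
byte[3]=0x83 cont=1 payload=0x03: acc |= 3<<0 -> completed=1 acc=3 shift=7

Answer: 1 3 7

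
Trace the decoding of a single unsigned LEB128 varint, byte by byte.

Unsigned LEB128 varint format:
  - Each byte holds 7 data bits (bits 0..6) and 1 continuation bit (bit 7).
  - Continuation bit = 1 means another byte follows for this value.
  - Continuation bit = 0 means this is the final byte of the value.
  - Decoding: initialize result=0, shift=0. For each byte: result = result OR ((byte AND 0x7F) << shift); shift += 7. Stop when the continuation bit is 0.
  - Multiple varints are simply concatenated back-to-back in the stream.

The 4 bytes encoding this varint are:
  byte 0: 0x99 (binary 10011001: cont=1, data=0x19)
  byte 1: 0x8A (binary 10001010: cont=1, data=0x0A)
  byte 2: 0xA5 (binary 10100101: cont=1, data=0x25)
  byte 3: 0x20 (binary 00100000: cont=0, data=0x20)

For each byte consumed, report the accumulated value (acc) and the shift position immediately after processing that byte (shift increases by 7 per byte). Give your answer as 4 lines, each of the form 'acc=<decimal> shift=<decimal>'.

byte 0=0x99: payload=0x19=25, contrib = 25<<0 = 25; acc -> 25, shift -> 7
byte 1=0x8A: payload=0x0A=10, contrib = 10<<7 = 1280; acc -> 1305, shift -> 14
byte 2=0xA5: payload=0x25=37, contrib = 37<<14 = 606208; acc -> 607513, shift -> 21
byte 3=0x20: payload=0x20=32, contrib = 32<<21 = 67108864; acc -> 67716377, shift -> 28

Answer: acc=25 shift=7
acc=1305 shift=14
acc=607513 shift=21
acc=67716377 shift=28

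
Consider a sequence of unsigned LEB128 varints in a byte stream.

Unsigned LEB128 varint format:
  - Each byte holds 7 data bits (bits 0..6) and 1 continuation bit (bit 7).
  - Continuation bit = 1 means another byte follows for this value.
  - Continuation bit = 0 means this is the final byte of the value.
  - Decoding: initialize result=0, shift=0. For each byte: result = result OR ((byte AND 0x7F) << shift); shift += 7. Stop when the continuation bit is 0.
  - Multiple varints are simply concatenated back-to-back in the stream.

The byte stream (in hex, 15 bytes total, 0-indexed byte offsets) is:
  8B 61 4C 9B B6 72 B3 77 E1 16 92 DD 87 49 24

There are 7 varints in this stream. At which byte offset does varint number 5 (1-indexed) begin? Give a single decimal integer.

  byte[0]=0x8B cont=1 payload=0x0B=11: acc |= 11<<0 -> acc=11 shift=7
  byte[1]=0x61 cont=0 payload=0x61=97: acc |= 97<<7 -> acc=12427 shift=14 [end]
Varint 1: bytes[0:2] = 8B 61 -> value 12427 (2 byte(s))
  byte[2]=0x4C cont=0 payload=0x4C=76: acc |= 76<<0 -> acc=76 shift=7 [end]
Varint 2: bytes[2:3] = 4C -> value 76 (1 byte(s))
  byte[3]=0x9B cont=1 payload=0x1B=27: acc |= 27<<0 -> acc=27 shift=7
  byte[4]=0xB6 cont=1 payload=0x36=54: acc |= 54<<7 -> acc=6939 shift=14
  byte[5]=0x72 cont=0 payload=0x72=114: acc |= 114<<14 -> acc=1874715 shift=21 [end]
Varint 3: bytes[3:6] = 9B B6 72 -> value 1874715 (3 byte(s))
  byte[6]=0xB3 cont=1 payload=0x33=51: acc |= 51<<0 -> acc=51 shift=7
  byte[7]=0x77 cont=0 payload=0x77=119: acc |= 119<<7 -> acc=15283 shift=14 [end]
Varint 4: bytes[6:8] = B3 77 -> value 15283 (2 byte(s))
  byte[8]=0xE1 cont=1 payload=0x61=97: acc |= 97<<0 -> acc=97 shift=7
  byte[9]=0x16 cont=0 payload=0x16=22: acc |= 22<<7 -> acc=2913 shift=14 [end]
Varint 5: bytes[8:10] = E1 16 -> value 2913 (2 byte(s))
  byte[10]=0x92 cont=1 payload=0x12=18: acc |= 18<<0 -> acc=18 shift=7
  byte[11]=0xDD cont=1 payload=0x5D=93: acc |= 93<<7 -> acc=11922 shift=14
  byte[12]=0x87 cont=1 payload=0x07=7: acc |= 7<<14 -> acc=126610 shift=21
  byte[13]=0x49 cont=0 payload=0x49=73: acc |= 73<<21 -> acc=153218706 shift=28 [end]
Varint 6: bytes[10:14] = 92 DD 87 49 -> value 153218706 (4 byte(s))
  byte[14]=0x24 cont=0 payload=0x24=36: acc |= 36<<0 -> acc=36 shift=7 [end]
Varint 7: bytes[14:15] = 24 -> value 36 (1 byte(s))

Answer: 8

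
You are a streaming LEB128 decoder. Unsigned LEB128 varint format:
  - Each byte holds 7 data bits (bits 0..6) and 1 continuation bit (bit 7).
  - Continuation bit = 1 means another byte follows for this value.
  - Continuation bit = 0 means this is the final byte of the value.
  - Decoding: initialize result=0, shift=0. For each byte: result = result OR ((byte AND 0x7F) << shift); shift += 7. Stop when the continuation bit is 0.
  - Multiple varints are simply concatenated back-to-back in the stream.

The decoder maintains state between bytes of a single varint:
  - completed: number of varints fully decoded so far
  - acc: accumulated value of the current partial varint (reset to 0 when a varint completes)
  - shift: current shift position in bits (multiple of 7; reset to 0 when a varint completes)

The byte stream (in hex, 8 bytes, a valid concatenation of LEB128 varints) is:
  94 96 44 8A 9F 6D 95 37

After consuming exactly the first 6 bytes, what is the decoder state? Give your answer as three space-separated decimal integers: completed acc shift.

Answer: 2 0 0

Derivation:
byte[0]=0x94 cont=1 payload=0x14: acc |= 20<<0 -> completed=0 acc=20 shift=7
byte[1]=0x96 cont=1 payload=0x16: acc |= 22<<7 -> completed=0 acc=2836 shift=14
byte[2]=0x44 cont=0 payload=0x44: varint #1 complete (value=1116948); reset -> completed=1 acc=0 shift=0
byte[3]=0x8A cont=1 payload=0x0A: acc |= 10<<0 -> completed=1 acc=10 shift=7
byte[4]=0x9F cont=1 payload=0x1F: acc |= 31<<7 -> completed=1 acc=3978 shift=14
byte[5]=0x6D cont=0 payload=0x6D: varint #2 complete (value=1789834); reset -> completed=2 acc=0 shift=0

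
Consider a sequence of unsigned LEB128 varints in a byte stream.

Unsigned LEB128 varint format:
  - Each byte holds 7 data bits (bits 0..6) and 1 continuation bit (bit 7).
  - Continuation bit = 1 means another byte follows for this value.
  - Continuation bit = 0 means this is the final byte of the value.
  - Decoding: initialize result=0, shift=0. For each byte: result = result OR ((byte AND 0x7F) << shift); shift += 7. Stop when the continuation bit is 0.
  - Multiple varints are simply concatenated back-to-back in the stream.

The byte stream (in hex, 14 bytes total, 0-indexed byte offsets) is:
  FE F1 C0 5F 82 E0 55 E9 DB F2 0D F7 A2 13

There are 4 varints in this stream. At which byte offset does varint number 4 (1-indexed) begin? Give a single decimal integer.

  byte[0]=0xFE cont=1 payload=0x7E=126: acc |= 126<<0 -> acc=126 shift=7
  byte[1]=0xF1 cont=1 payload=0x71=113: acc |= 113<<7 -> acc=14590 shift=14
  byte[2]=0xC0 cont=1 payload=0x40=64: acc |= 64<<14 -> acc=1063166 shift=21
  byte[3]=0x5F cont=0 payload=0x5F=95: acc |= 95<<21 -> acc=200292606 shift=28 [end]
Varint 1: bytes[0:4] = FE F1 C0 5F -> value 200292606 (4 byte(s))
  byte[4]=0x82 cont=1 payload=0x02=2: acc |= 2<<0 -> acc=2 shift=7
  byte[5]=0xE0 cont=1 payload=0x60=96: acc |= 96<<7 -> acc=12290 shift=14
  byte[6]=0x55 cont=0 payload=0x55=85: acc |= 85<<14 -> acc=1404930 shift=21 [end]
Varint 2: bytes[4:7] = 82 E0 55 -> value 1404930 (3 byte(s))
  byte[7]=0xE9 cont=1 payload=0x69=105: acc |= 105<<0 -> acc=105 shift=7
  byte[8]=0xDB cont=1 payload=0x5B=91: acc |= 91<<7 -> acc=11753 shift=14
  byte[9]=0xF2 cont=1 payload=0x72=114: acc |= 114<<14 -> acc=1879529 shift=21
  byte[10]=0x0D cont=0 payload=0x0D=13: acc |= 13<<21 -> acc=29142505 shift=28 [end]
Varint 3: bytes[7:11] = E9 DB F2 0D -> value 29142505 (4 byte(s))
  byte[11]=0xF7 cont=1 payload=0x77=119: acc |= 119<<0 -> acc=119 shift=7
  byte[12]=0xA2 cont=1 payload=0x22=34: acc |= 34<<7 -> acc=4471 shift=14
  byte[13]=0x13 cont=0 payload=0x13=19: acc |= 19<<14 -> acc=315767 shift=21 [end]
Varint 4: bytes[11:14] = F7 A2 13 -> value 315767 (3 byte(s))

Answer: 11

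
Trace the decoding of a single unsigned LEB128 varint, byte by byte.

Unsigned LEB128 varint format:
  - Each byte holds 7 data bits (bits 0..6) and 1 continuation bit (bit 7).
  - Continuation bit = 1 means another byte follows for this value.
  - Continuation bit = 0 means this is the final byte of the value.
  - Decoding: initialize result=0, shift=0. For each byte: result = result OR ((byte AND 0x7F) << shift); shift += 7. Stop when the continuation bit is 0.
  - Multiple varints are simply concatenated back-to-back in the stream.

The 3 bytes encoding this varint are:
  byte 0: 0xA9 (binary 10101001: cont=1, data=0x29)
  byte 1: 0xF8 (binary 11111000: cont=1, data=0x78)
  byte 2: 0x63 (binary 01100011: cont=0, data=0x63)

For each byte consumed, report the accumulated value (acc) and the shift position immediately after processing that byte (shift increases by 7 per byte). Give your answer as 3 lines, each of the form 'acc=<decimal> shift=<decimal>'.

Answer: acc=41 shift=7
acc=15401 shift=14
acc=1637417 shift=21

Derivation:
byte 0=0xA9: payload=0x29=41, contrib = 41<<0 = 41; acc -> 41, shift -> 7
byte 1=0xF8: payload=0x78=120, contrib = 120<<7 = 15360; acc -> 15401, shift -> 14
byte 2=0x63: payload=0x63=99, contrib = 99<<14 = 1622016; acc -> 1637417, shift -> 21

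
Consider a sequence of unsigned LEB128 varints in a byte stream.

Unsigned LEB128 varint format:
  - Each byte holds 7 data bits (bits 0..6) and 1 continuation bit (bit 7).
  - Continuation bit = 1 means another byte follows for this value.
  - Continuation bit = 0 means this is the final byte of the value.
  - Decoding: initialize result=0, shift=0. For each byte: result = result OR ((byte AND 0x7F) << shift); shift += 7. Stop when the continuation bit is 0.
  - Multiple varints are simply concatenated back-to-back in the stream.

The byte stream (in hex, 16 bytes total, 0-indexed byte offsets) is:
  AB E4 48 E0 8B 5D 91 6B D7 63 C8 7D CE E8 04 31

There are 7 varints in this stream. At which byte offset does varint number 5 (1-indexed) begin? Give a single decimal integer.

Answer: 10

Derivation:
  byte[0]=0xAB cont=1 payload=0x2B=43: acc |= 43<<0 -> acc=43 shift=7
  byte[1]=0xE4 cont=1 payload=0x64=100: acc |= 100<<7 -> acc=12843 shift=14
  byte[2]=0x48 cont=0 payload=0x48=72: acc |= 72<<14 -> acc=1192491 shift=21 [end]
Varint 1: bytes[0:3] = AB E4 48 -> value 1192491 (3 byte(s))
  byte[3]=0xE0 cont=1 payload=0x60=96: acc |= 96<<0 -> acc=96 shift=7
  byte[4]=0x8B cont=1 payload=0x0B=11: acc |= 11<<7 -> acc=1504 shift=14
  byte[5]=0x5D cont=0 payload=0x5D=93: acc |= 93<<14 -> acc=1525216 shift=21 [end]
Varint 2: bytes[3:6] = E0 8B 5D -> value 1525216 (3 byte(s))
  byte[6]=0x91 cont=1 payload=0x11=17: acc |= 17<<0 -> acc=17 shift=7
  byte[7]=0x6B cont=0 payload=0x6B=107: acc |= 107<<7 -> acc=13713 shift=14 [end]
Varint 3: bytes[6:8] = 91 6B -> value 13713 (2 byte(s))
  byte[8]=0xD7 cont=1 payload=0x57=87: acc |= 87<<0 -> acc=87 shift=7
  byte[9]=0x63 cont=0 payload=0x63=99: acc |= 99<<7 -> acc=12759 shift=14 [end]
Varint 4: bytes[8:10] = D7 63 -> value 12759 (2 byte(s))
  byte[10]=0xC8 cont=1 payload=0x48=72: acc |= 72<<0 -> acc=72 shift=7
  byte[11]=0x7D cont=0 payload=0x7D=125: acc |= 125<<7 -> acc=16072 shift=14 [end]
Varint 5: bytes[10:12] = C8 7D -> value 16072 (2 byte(s))
  byte[12]=0xCE cont=1 payload=0x4E=78: acc |= 78<<0 -> acc=78 shift=7
  byte[13]=0xE8 cont=1 payload=0x68=104: acc |= 104<<7 -> acc=13390 shift=14
  byte[14]=0x04 cont=0 payload=0x04=4: acc |= 4<<14 -> acc=78926 shift=21 [end]
Varint 6: bytes[12:15] = CE E8 04 -> value 78926 (3 byte(s))
  byte[15]=0x31 cont=0 payload=0x31=49: acc |= 49<<0 -> acc=49 shift=7 [end]
Varint 7: bytes[15:16] = 31 -> value 49 (1 byte(s))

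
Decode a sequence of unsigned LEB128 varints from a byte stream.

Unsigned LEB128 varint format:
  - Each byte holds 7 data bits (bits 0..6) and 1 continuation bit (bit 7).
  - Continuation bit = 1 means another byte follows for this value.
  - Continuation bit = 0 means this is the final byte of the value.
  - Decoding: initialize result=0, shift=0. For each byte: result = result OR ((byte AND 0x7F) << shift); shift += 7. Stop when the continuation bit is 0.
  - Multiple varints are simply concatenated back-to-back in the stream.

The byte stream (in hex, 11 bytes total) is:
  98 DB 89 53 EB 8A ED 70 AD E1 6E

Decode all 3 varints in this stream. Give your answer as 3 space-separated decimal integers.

  byte[0]=0x98 cont=1 payload=0x18=24: acc |= 24<<0 -> acc=24 shift=7
  byte[1]=0xDB cont=1 payload=0x5B=91: acc |= 91<<7 -> acc=11672 shift=14
  byte[2]=0x89 cont=1 payload=0x09=9: acc |= 9<<14 -> acc=159128 shift=21
  byte[3]=0x53 cont=0 payload=0x53=83: acc |= 83<<21 -> acc=174222744 shift=28 [end]
Varint 1: bytes[0:4] = 98 DB 89 53 -> value 174222744 (4 byte(s))
  byte[4]=0xEB cont=1 payload=0x6B=107: acc |= 107<<0 -> acc=107 shift=7
  byte[5]=0x8A cont=1 payload=0x0A=10: acc |= 10<<7 -> acc=1387 shift=14
  byte[6]=0xED cont=1 payload=0x6D=109: acc |= 109<<14 -> acc=1787243 shift=21
  byte[7]=0x70 cont=0 payload=0x70=112: acc |= 112<<21 -> acc=236668267 shift=28 [end]
Varint 2: bytes[4:8] = EB 8A ED 70 -> value 236668267 (4 byte(s))
  byte[8]=0xAD cont=1 payload=0x2D=45: acc |= 45<<0 -> acc=45 shift=7
  byte[9]=0xE1 cont=1 payload=0x61=97: acc |= 97<<7 -> acc=12461 shift=14
  byte[10]=0x6E cont=0 payload=0x6E=110: acc |= 110<<14 -> acc=1814701 shift=21 [end]
Varint 3: bytes[8:11] = AD E1 6E -> value 1814701 (3 byte(s))

Answer: 174222744 236668267 1814701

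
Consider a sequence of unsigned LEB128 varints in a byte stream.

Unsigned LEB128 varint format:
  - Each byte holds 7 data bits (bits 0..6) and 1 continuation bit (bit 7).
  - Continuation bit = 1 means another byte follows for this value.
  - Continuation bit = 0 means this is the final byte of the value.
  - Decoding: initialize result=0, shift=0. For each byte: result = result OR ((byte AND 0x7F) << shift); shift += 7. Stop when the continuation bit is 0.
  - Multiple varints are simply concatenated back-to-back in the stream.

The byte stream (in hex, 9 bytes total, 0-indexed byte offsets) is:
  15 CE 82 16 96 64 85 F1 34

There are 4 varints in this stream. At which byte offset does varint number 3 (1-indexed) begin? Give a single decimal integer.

  byte[0]=0x15 cont=0 payload=0x15=21: acc |= 21<<0 -> acc=21 shift=7 [end]
Varint 1: bytes[0:1] = 15 -> value 21 (1 byte(s))
  byte[1]=0xCE cont=1 payload=0x4E=78: acc |= 78<<0 -> acc=78 shift=7
  byte[2]=0x82 cont=1 payload=0x02=2: acc |= 2<<7 -> acc=334 shift=14
  byte[3]=0x16 cont=0 payload=0x16=22: acc |= 22<<14 -> acc=360782 shift=21 [end]
Varint 2: bytes[1:4] = CE 82 16 -> value 360782 (3 byte(s))
  byte[4]=0x96 cont=1 payload=0x16=22: acc |= 22<<0 -> acc=22 shift=7
  byte[5]=0x64 cont=0 payload=0x64=100: acc |= 100<<7 -> acc=12822 shift=14 [end]
Varint 3: bytes[4:6] = 96 64 -> value 12822 (2 byte(s))
  byte[6]=0x85 cont=1 payload=0x05=5: acc |= 5<<0 -> acc=5 shift=7
  byte[7]=0xF1 cont=1 payload=0x71=113: acc |= 113<<7 -> acc=14469 shift=14
  byte[8]=0x34 cont=0 payload=0x34=52: acc |= 52<<14 -> acc=866437 shift=21 [end]
Varint 4: bytes[6:9] = 85 F1 34 -> value 866437 (3 byte(s))

Answer: 4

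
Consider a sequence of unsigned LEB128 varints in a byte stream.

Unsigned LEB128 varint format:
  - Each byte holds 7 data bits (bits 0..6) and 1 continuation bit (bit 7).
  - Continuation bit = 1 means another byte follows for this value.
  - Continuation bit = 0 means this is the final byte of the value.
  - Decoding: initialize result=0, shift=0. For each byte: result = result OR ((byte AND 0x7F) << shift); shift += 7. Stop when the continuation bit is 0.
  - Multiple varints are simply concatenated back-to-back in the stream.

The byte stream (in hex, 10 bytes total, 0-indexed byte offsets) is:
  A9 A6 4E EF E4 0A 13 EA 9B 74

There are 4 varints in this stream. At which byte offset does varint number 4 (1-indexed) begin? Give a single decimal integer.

Answer: 7

Derivation:
  byte[0]=0xA9 cont=1 payload=0x29=41: acc |= 41<<0 -> acc=41 shift=7
  byte[1]=0xA6 cont=1 payload=0x26=38: acc |= 38<<7 -> acc=4905 shift=14
  byte[2]=0x4E cont=0 payload=0x4E=78: acc |= 78<<14 -> acc=1282857 shift=21 [end]
Varint 1: bytes[0:3] = A9 A6 4E -> value 1282857 (3 byte(s))
  byte[3]=0xEF cont=1 payload=0x6F=111: acc |= 111<<0 -> acc=111 shift=7
  byte[4]=0xE4 cont=1 payload=0x64=100: acc |= 100<<7 -> acc=12911 shift=14
  byte[5]=0x0A cont=0 payload=0x0A=10: acc |= 10<<14 -> acc=176751 shift=21 [end]
Varint 2: bytes[3:6] = EF E4 0A -> value 176751 (3 byte(s))
  byte[6]=0x13 cont=0 payload=0x13=19: acc |= 19<<0 -> acc=19 shift=7 [end]
Varint 3: bytes[6:7] = 13 -> value 19 (1 byte(s))
  byte[7]=0xEA cont=1 payload=0x6A=106: acc |= 106<<0 -> acc=106 shift=7
  byte[8]=0x9B cont=1 payload=0x1B=27: acc |= 27<<7 -> acc=3562 shift=14
  byte[9]=0x74 cont=0 payload=0x74=116: acc |= 116<<14 -> acc=1904106 shift=21 [end]
Varint 4: bytes[7:10] = EA 9B 74 -> value 1904106 (3 byte(s))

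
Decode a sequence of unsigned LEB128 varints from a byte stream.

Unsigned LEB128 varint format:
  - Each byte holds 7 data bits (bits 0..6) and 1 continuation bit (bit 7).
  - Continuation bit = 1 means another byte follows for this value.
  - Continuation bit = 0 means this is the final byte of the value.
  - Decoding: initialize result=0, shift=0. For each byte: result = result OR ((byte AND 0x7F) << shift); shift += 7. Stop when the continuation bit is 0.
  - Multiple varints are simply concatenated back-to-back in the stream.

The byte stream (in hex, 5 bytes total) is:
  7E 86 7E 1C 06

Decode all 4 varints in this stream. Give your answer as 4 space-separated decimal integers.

  byte[0]=0x7E cont=0 payload=0x7E=126: acc |= 126<<0 -> acc=126 shift=7 [end]
Varint 1: bytes[0:1] = 7E -> value 126 (1 byte(s))
  byte[1]=0x86 cont=1 payload=0x06=6: acc |= 6<<0 -> acc=6 shift=7
  byte[2]=0x7E cont=0 payload=0x7E=126: acc |= 126<<7 -> acc=16134 shift=14 [end]
Varint 2: bytes[1:3] = 86 7E -> value 16134 (2 byte(s))
  byte[3]=0x1C cont=0 payload=0x1C=28: acc |= 28<<0 -> acc=28 shift=7 [end]
Varint 3: bytes[3:4] = 1C -> value 28 (1 byte(s))
  byte[4]=0x06 cont=0 payload=0x06=6: acc |= 6<<0 -> acc=6 shift=7 [end]
Varint 4: bytes[4:5] = 06 -> value 6 (1 byte(s))

Answer: 126 16134 28 6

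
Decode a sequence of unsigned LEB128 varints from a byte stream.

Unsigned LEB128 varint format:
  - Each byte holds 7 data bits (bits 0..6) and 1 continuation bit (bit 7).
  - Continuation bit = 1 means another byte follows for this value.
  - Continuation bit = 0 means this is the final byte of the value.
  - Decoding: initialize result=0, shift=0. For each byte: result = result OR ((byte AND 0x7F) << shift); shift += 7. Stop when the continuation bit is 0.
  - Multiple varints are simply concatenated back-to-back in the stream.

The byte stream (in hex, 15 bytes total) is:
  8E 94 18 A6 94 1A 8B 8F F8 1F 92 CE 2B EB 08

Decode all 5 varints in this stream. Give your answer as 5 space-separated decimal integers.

Answer: 395790 428582 66979723 714514 1131

Derivation:
  byte[0]=0x8E cont=1 payload=0x0E=14: acc |= 14<<0 -> acc=14 shift=7
  byte[1]=0x94 cont=1 payload=0x14=20: acc |= 20<<7 -> acc=2574 shift=14
  byte[2]=0x18 cont=0 payload=0x18=24: acc |= 24<<14 -> acc=395790 shift=21 [end]
Varint 1: bytes[0:3] = 8E 94 18 -> value 395790 (3 byte(s))
  byte[3]=0xA6 cont=1 payload=0x26=38: acc |= 38<<0 -> acc=38 shift=7
  byte[4]=0x94 cont=1 payload=0x14=20: acc |= 20<<7 -> acc=2598 shift=14
  byte[5]=0x1A cont=0 payload=0x1A=26: acc |= 26<<14 -> acc=428582 shift=21 [end]
Varint 2: bytes[3:6] = A6 94 1A -> value 428582 (3 byte(s))
  byte[6]=0x8B cont=1 payload=0x0B=11: acc |= 11<<0 -> acc=11 shift=7
  byte[7]=0x8F cont=1 payload=0x0F=15: acc |= 15<<7 -> acc=1931 shift=14
  byte[8]=0xF8 cont=1 payload=0x78=120: acc |= 120<<14 -> acc=1968011 shift=21
  byte[9]=0x1F cont=0 payload=0x1F=31: acc |= 31<<21 -> acc=66979723 shift=28 [end]
Varint 3: bytes[6:10] = 8B 8F F8 1F -> value 66979723 (4 byte(s))
  byte[10]=0x92 cont=1 payload=0x12=18: acc |= 18<<0 -> acc=18 shift=7
  byte[11]=0xCE cont=1 payload=0x4E=78: acc |= 78<<7 -> acc=10002 shift=14
  byte[12]=0x2B cont=0 payload=0x2B=43: acc |= 43<<14 -> acc=714514 shift=21 [end]
Varint 4: bytes[10:13] = 92 CE 2B -> value 714514 (3 byte(s))
  byte[13]=0xEB cont=1 payload=0x6B=107: acc |= 107<<0 -> acc=107 shift=7
  byte[14]=0x08 cont=0 payload=0x08=8: acc |= 8<<7 -> acc=1131 shift=14 [end]
Varint 5: bytes[13:15] = EB 08 -> value 1131 (2 byte(s))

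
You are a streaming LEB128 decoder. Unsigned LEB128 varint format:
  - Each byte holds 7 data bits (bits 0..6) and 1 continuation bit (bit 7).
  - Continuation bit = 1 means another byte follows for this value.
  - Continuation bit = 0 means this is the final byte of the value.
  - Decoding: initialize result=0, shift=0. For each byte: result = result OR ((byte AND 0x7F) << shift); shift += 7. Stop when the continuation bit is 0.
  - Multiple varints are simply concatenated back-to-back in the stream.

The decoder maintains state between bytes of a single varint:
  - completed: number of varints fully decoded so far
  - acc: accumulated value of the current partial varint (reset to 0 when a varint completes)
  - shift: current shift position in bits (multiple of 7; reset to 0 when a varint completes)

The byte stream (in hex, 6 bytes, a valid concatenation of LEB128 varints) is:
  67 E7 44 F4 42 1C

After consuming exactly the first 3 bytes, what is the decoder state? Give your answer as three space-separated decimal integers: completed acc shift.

byte[0]=0x67 cont=0 payload=0x67: varint #1 complete (value=103); reset -> completed=1 acc=0 shift=0
byte[1]=0xE7 cont=1 payload=0x67: acc |= 103<<0 -> completed=1 acc=103 shift=7
byte[2]=0x44 cont=0 payload=0x44: varint #2 complete (value=8807); reset -> completed=2 acc=0 shift=0

Answer: 2 0 0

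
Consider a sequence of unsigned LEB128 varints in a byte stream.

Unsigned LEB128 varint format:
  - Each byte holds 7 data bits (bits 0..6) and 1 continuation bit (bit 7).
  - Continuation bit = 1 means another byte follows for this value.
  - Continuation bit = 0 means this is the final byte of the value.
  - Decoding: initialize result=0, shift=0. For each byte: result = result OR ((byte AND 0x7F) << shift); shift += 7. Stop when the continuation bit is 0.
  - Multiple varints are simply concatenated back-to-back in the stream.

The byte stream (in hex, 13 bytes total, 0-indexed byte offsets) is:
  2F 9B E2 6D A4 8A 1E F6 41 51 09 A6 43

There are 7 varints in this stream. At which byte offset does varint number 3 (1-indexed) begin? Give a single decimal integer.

  byte[0]=0x2F cont=0 payload=0x2F=47: acc |= 47<<0 -> acc=47 shift=7 [end]
Varint 1: bytes[0:1] = 2F -> value 47 (1 byte(s))
  byte[1]=0x9B cont=1 payload=0x1B=27: acc |= 27<<0 -> acc=27 shift=7
  byte[2]=0xE2 cont=1 payload=0x62=98: acc |= 98<<7 -> acc=12571 shift=14
  byte[3]=0x6D cont=0 payload=0x6D=109: acc |= 109<<14 -> acc=1798427 shift=21 [end]
Varint 2: bytes[1:4] = 9B E2 6D -> value 1798427 (3 byte(s))
  byte[4]=0xA4 cont=1 payload=0x24=36: acc |= 36<<0 -> acc=36 shift=7
  byte[5]=0x8A cont=1 payload=0x0A=10: acc |= 10<<7 -> acc=1316 shift=14
  byte[6]=0x1E cont=0 payload=0x1E=30: acc |= 30<<14 -> acc=492836 shift=21 [end]
Varint 3: bytes[4:7] = A4 8A 1E -> value 492836 (3 byte(s))
  byte[7]=0xF6 cont=1 payload=0x76=118: acc |= 118<<0 -> acc=118 shift=7
  byte[8]=0x41 cont=0 payload=0x41=65: acc |= 65<<7 -> acc=8438 shift=14 [end]
Varint 4: bytes[7:9] = F6 41 -> value 8438 (2 byte(s))
  byte[9]=0x51 cont=0 payload=0x51=81: acc |= 81<<0 -> acc=81 shift=7 [end]
Varint 5: bytes[9:10] = 51 -> value 81 (1 byte(s))
  byte[10]=0x09 cont=0 payload=0x09=9: acc |= 9<<0 -> acc=9 shift=7 [end]
Varint 6: bytes[10:11] = 09 -> value 9 (1 byte(s))
  byte[11]=0xA6 cont=1 payload=0x26=38: acc |= 38<<0 -> acc=38 shift=7
  byte[12]=0x43 cont=0 payload=0x43=67: acc |= 67<<7 -> acc=8614 shift=14 [end]
Varint 7: bytes[11:13] = A6 43 -> value 8614 (2 byte(s))

Answer: 4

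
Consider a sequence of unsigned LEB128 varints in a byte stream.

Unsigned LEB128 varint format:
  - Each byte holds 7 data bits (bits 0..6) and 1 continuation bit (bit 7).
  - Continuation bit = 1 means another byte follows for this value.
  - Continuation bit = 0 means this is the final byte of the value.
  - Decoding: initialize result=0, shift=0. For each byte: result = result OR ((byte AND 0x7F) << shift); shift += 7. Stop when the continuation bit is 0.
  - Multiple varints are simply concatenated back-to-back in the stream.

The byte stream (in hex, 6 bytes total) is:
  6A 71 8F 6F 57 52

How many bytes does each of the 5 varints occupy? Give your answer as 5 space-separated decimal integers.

  byte[0]=0x6A cont=0 payload=0x6A=106: acc |= 106<<0 -> acc=106 shift=7 [end]
Varint 1: bytes[0:1] = 6A -> value 106 (1 byte(s))
  byte[1]=0x71 cont=0 payload=0x71=113: acc |= 113<<0 -> acc=113 shift=7 [end]
Varint 2: bytes[1:2] = 71 -> value 113 (1 byte(s))
  byte[2]=0x8F cont=1 payload=0x0F=15: acc |= 15<<0 -> acc=15 shift=7
  byte[3]=0x6F cont=0 payload=0x6F=111: acc |= 111<<7 -> acc=14223 shift=14 [end]
Varint 3: bytes[2:4] = 8F 6F -> value 14223 (2 byte(s))
  byte[4]=0x57 cont=0 payload=0x57=87: acc |= 87<<0 -> acc=87 shift=7 [end]
Varint 4: bytes[4:5] = 57 -> value 87 (1 byte(s))
  byte[5]=0x52 cont=0 payload=0x52=82: acc |= 82<<0 -> acc=82 shift=7 [end]
Varint 5: bytes[5:6] = 52 -> value 82 (1 byte(s))

Answer: 1 1 2 1 1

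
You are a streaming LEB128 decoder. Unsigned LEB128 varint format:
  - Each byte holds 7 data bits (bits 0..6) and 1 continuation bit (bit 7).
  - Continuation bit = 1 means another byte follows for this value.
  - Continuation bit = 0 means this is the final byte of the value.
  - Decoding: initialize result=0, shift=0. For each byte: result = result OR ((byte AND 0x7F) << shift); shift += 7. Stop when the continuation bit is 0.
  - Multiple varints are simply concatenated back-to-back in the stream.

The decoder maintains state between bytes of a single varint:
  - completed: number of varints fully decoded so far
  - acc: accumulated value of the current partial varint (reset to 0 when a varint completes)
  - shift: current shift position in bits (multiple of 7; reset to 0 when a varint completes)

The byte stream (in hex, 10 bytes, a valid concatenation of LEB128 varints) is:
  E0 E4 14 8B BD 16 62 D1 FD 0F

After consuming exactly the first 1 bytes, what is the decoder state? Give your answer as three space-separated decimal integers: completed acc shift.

byte[0]=0xE0 cont=1 payload=0x60: acc |= 96<<0 -> completed=0 acc=96 shift=7

Answer: 0 96 7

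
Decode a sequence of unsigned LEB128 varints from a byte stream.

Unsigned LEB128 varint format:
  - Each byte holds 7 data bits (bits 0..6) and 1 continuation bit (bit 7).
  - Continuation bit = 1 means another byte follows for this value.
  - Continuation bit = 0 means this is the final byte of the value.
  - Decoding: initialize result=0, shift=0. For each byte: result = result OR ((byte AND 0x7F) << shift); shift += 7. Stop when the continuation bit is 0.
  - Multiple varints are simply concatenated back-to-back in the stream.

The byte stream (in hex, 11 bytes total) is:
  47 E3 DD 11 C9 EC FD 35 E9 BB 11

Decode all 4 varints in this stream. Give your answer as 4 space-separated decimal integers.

  byte[0]=0x47 cont=0 payload=0x47=71: acc |= 71<<0 -> acc=71 shift=7 [end]
Varint 1: bytes[0:1] = 47 -> value 71 (1 byte(s))
  byte[1]=0xE3 cont=1 payload=0x63=99: acc |= 99<<0 -> acc=99 shift=7
  byte[2]=0xDD cont=1 payload=0x5D=93: acc |= 93<<7 -> acc=12003 shift=14
  byte[3]=0x11 cont=0 payload=0x11=17: acc |= 17<<14 -> acc=290531 shift=21 [end]
Varint 2: bytes[1:4] = E3 DD 11 -> value 290531 (3 byte(s))
  byte[4]=0xC9 cont=1 payload=0x49=73: acc |= 73<<0 -> acc=73 shift=7
  byte[5]=0xEC cont=1 payload=0x6C=108: acc |= 108<<7 -> acc=13897 shift=14
  byte[6]=0xFD cont=1 payload=0x7D=125: acc |= 125<<14 -> acc=2061897 shift=21
  byte[7]=0x35 cont=0 payload=0x35=53: acc |= 53<<21 -> acc=113210953 shift=28 [end]
Varint 3: bytes[4:8] = C9 EC FD 35 -> value 113210953 (4 byte(s))
  byte[8]=0xE9 cont=1 payload=0x69=105: acc |= 105<<0 -> acc=105 shift=7
  byte[9]=0xBB cont=1 payload=0x3B=59: acc |= 59<<7 -> acc=7657 shift=14
  byte[10]=0x11 cont=0 payload=0x11=17: acc |= 17<<14 -> acc=286185 shift=21 [end]
Varint 4: bytes[8:11] = E9 BB 11 -> value 286185 (3 byte(s))

Answer: 71 290531 113210953 286185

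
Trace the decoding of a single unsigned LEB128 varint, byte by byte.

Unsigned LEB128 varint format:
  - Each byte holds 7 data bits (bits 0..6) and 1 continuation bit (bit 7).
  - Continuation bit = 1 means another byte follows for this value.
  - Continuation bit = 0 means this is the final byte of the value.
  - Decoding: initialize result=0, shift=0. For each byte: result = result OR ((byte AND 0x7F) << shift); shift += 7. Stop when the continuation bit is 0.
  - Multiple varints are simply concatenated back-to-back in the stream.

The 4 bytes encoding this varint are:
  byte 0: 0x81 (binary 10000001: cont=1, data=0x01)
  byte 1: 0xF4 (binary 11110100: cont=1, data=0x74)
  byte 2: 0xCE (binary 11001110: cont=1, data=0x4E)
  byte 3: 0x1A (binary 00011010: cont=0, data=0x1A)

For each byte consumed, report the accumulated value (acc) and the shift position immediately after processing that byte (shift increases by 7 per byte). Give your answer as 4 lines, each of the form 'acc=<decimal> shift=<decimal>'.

Answer: acc=1 shift=7
acc=14849 shift=14
acc=1292801 shift=21
acc=55818753 shift=28

Derivation:
byte 0=0x81: payload=0x01=1, contrib = 1<<0 = 1; acc -> 1, shift -> 7
byte 1=0xF4: payload=0x74=116, contrib = 116<<7 = 14848; acc -> 14849, shift -> 14
byte 2=0xCE: payload=0x4E=78, contrib = 78<<14 = 1277952; acc -> 1292801, shift -> 21
byte 3=0x1A: payload=0x1A=26, contrib = 26<<21 = 54525952; acc -> 55818753, shift -> 28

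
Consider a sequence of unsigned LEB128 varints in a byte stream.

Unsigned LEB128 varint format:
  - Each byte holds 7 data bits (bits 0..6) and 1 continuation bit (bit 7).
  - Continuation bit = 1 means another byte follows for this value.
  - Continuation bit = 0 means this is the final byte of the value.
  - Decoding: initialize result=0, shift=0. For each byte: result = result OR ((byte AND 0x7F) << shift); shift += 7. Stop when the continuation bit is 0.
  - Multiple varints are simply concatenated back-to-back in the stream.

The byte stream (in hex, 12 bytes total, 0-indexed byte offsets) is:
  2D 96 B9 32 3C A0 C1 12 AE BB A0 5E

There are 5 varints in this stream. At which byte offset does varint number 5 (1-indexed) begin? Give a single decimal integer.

  byte[0]=0x2D cont=0 payload=0x2D=45: acc |= 45<<0 -> acc=45 shift=7 [end]
Varint 1: bytes[0:1] = 2D -> value 45 (1 byte(s))
  byte[1]=0x96 cont=1 payload=0x16=22: acc |= 22<<0 -> acc=22 shift=7
  byte[2]=0xB9 cont=1 payload=0x39=57: acc |= 57<<7 -> acc=7318 shift=14
  byte[3]=0x32 cont=0 payload=0x32=50: acc |= 50<<14 -> acc=826518 shift=21 [end]
Varint 2: bytes[1:4] = 96 B9 32 -> value 826518 (3 byte(s))
  byte[4]=0x3C cont=0 payload=0x3C=60: acc |= 60<<0 -> acc=60 shift=7 [end]
Varint 3: bytes[4:5] = 3C -> value 60 (1 byte(s))
  byte[5]=0xA0 cont=1 payload=0x20=32: acc |= 32<<0 -> acc=32 shift=7
  byte[6]=0xC1 cont=1 payload=0x41=65: acc |= 65<<7 -> acc=8352 shift=14
  byte[7]=0x12 cont=0 payload=0x12=18: acc |= 18<<14 -> acc=303264 shift=21 [end]
Varint 4: bytes[5:8] = A0 C1 12 -> value 303264 (3 byte(s))
  byte[8]=0xAE cont=1 payload=0x2E=46: acc |= 46<<0 -> acc=46 shift=7
  byte[9]=0xBB cont=1 payload=0x3B=59: acc |= 59<<7 -> acc=7598 shift=14
  byte[10]=0xA0 cont=1 payload=0x20=32: acc |= 32<<14 -> acc=531886 shift=21
  byte[11]=0x5E cont=0 payload=0x5E=94: acc |= 94<<21 -> acc=197664174 shift=28 [end]
Varint 5: bytes[8:12] = AE BB A0 5E -> value 197664174 (4 byte(s))

Answer: 8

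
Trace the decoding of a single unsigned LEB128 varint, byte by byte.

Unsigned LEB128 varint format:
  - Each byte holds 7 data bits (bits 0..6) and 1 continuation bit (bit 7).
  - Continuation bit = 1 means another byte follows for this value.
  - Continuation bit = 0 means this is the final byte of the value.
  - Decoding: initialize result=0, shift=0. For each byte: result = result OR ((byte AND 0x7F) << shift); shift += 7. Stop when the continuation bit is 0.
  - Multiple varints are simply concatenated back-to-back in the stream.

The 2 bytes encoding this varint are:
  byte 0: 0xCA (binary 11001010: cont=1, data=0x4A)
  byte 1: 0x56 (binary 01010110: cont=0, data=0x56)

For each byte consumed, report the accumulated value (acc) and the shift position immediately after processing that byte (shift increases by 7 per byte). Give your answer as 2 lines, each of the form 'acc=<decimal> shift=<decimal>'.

byte 0=0xCA: payload=0x4A=74, contrib = 74<<0 = 74; acc -> 74, shift -> 7
byte 1=0x56: payload=0x56=86, contrib = 86<<7 = 11008; acc -> 11082, shift -> 14

Answer: acc=74 shift=7
acc=11082 shift=14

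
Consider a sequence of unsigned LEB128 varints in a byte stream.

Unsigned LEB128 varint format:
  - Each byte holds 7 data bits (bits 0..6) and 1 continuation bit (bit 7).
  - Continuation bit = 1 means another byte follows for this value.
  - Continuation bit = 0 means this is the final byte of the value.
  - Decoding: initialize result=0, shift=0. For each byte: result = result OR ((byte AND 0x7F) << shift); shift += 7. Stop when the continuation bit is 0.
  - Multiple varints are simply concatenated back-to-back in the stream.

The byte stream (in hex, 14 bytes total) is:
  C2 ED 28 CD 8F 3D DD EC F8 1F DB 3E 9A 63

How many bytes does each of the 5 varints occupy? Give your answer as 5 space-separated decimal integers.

  byte[0]=0xC2 cont=1 payload=0x42=66: acc |= 66<<0 -> acc=66 shift=7
  byte[1]=0xED cont=1 payload=0x6D=109: acc |= 109<<7 -> acc=14018 shift=14
  byte[2]=0x28 cont=0 payload=0x28=40: acc |= 40<<14 -> acc=669378 shift=21 [end]
Varint 1: bytes[0:3] = C2 ED 28 -> value 669378 (3 byte(s))
  byte[3]=0xCD cont=1 payload=0x4D=77: acc |= 77<<0 -> acc=77 shift=7
  byte[4]=0x8F cont=1 payload=0x0F=15: acc |= 15<<7 -> acc=1997 shift=14
  byte[5]=0x3D cont=0 payload=0x3D=61: acc |= 61<<14 -> acc=1001421 shift=21 [end]
Varint 2: bytes[3:6] = CD 8F 3D -> value 1001421 (3 byte(s))
  byte[6]=0xDD cont=1 payload=0x5D=93: acc |= 93<<0 -> acc=93 shift=7
  byte[7]=0xEC cont=1 payload=0x6C=108: acc |= 108<<7 -> acc=13917 shift=14
  byte[8]=0xF8 cont=1 payload=0x78=120: acc |= 120<<14 -> acc=1979997 shift=21
  byte[9]=0x1F cont=0 payload=0x1F=31: acc |= 31<<21 -> acc=66991709 shift=28 [end]
Varint 3: bytes[6:10] = DD EC F8 1F -> value 66991709 (4 byte(s))
  byte[10]=0xDB cont=1 payload=0x5B=91: acc |= 91<<0 -> acc=91 shift=7
  byte[11]=0x3E cont=0 payload=0x3E=62: acc |= 62<<7 -> acc=8027 shift=14 [end]
Varint 4: bytes[10:12] = DB 3E -> value 8027 (2 byte(s))
  byte[12]=0x9A cont=1 payload=0x1A=26: acc |= 26<<0 -> acc=26 shift=7
  byte[13]=0x63 cont=0 payload=0x63=99: acc |= 99<<7 -> acc=12698 shift=14 [end]
Varint 5: bytes[12:14] = 9A 63 -> value 12698 (2 byte(s))

Answer: 3 3 4 2 2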